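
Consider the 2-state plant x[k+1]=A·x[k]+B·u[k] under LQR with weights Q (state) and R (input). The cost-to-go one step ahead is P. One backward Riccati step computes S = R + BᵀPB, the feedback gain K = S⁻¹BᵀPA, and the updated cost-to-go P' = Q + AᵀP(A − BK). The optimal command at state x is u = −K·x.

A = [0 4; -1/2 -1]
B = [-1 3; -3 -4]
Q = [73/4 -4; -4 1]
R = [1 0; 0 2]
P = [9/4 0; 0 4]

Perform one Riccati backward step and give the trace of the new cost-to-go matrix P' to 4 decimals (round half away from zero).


BᵀP = [-2.2500 -12.0000; 6.7500 -16.0000]
S = R + BᵀPB = [1 0; 0 2] + [38.2500 41.2500; 41.2500 84.2500] = [39.2500 41.2500; 41.2500 86.2500]
BᵀPA = [6.0000 3.0000; 8.0000 43.0000]
K = S⁻¹·BᵀPA = [0.1114 -0.8998; 0.0395 0.9289]
A−BK = [-0.0071 0.3136; -0.0079 0.0162]
AᵀP(A−BK) = [0.0159 -0.0324; -0.0324 2.7575]
P' = Q + AᵀP(A−BK) = [18.2659 -4.0324; -4.0324 3.7575]
tr(P') = 22.0234

22.0234


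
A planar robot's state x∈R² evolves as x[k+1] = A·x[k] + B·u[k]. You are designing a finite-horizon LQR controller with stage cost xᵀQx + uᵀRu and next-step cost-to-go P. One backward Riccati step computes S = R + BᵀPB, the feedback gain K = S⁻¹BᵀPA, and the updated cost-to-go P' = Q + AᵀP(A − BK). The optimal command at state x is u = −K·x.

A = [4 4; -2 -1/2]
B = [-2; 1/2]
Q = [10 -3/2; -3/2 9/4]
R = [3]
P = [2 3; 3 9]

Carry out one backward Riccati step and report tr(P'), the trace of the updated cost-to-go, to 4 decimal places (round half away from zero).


BᵀP = [-2.5000 -1.5000]
S = R + BᵀPB = [3] + [4.2500] = [7.2500]
BᵀPA = [-7.0000 -9.2500]
K = S⁻¹·BᵀPA = [-0.9655 -1.2759]
A−BK = [2.0690 1.4483; -1.5172 0.1379]
AᵀP(A−BK) = [13.2414 2.0690; 2.0690 10.4483]
P' = Q + AᵀP(A−BK) = [23.2414 0.5690; 0.5690 12.6983]
tr(P') = 35.9397

35.9397


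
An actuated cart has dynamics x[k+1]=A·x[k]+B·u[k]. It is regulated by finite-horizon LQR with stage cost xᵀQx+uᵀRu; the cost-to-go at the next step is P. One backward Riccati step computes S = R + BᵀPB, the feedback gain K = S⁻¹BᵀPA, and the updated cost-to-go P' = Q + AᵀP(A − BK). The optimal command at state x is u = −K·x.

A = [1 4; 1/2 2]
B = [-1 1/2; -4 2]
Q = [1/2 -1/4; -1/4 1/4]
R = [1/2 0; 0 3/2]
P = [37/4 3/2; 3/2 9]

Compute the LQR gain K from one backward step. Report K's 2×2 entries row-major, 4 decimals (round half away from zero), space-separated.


-0.1894 -0.7576 0.0316 0.1263

BᵀP = [-15.2500 -37.5000; 7.6250 18.7500]
S = R + BᵀPB = [1/2 0; 0 3/2] + [165.2500 -82.6250; -82.6250 41.3125] = [165.7500 -82.6250; -82.6250 42.8125]
BᵀPA = [-34.0000 -136.0000; 17.0000 68.0000]
K = S⁻¹·BᵀPA = [-0.1894 -0.7576; 0.0316 0.1263]
A−BK = [0.7948 3.1793; -0.3207 -1.2828]
AᵀP(A−BK) = [6.0240 24.0961; 24.0961 96.3844]
P' = Q + AᵀP(A−BK) = [6.5240 23.8461; 23.8461 96.6344]
tr(P') = 103.1584


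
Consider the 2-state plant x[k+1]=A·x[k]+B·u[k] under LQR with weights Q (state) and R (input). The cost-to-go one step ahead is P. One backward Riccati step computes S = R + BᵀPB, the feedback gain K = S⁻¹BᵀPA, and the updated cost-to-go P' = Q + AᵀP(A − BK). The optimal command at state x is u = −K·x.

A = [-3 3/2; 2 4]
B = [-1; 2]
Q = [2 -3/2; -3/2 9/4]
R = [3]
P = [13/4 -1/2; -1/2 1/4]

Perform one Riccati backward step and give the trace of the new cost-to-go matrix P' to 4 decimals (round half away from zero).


BᵀP = [-4.2500 1.0000]
S = R + BᵀPB = [3] + [6.2500] = [9.2500]
BᵀPA = [14.7500 -2.3750]
K = S⁻¹·BᵀPA = [1.5946 -0.2568]
A−BK = [-1.4054 1.2432; -1.1892 4.5135]
AᵀP(A−BK) = [12.7297 -4.3378; -4.3378 4.7027]
P' = Q + AᵀP(A−BK) = [14.7297 -5.8378; -5.8378 6.9527]
tr(P') = 21.6824

21.6824


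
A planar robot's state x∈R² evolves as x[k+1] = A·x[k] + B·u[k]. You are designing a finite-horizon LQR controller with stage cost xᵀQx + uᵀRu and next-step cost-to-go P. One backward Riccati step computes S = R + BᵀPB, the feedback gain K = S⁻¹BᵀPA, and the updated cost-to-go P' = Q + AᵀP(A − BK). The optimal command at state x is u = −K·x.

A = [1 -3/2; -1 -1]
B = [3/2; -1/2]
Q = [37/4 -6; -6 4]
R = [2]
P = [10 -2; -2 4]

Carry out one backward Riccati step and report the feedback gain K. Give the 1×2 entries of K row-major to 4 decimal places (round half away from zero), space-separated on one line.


BᵀP = [16.0000 -5.0000]
S = R + BᵀPB = [2] + [26.5000] = [28.5000]
BᵀPA = [21.0000 -19.0000]
K = S⁻¹·BᵀPA = [0.7368 -0.6667]
A−BK = [-0.1053 -0.5000; -0.6316 -1.3333]
AᵀP(A−BK) = [2.5263 2.0000; 2.0000 7.8333]
P' = Q + AᵀP(A−BK) = [11.7763 -4.0000; -4.0000 11.8333]
tr(P') = 23.6096

0.7368 -0.6667


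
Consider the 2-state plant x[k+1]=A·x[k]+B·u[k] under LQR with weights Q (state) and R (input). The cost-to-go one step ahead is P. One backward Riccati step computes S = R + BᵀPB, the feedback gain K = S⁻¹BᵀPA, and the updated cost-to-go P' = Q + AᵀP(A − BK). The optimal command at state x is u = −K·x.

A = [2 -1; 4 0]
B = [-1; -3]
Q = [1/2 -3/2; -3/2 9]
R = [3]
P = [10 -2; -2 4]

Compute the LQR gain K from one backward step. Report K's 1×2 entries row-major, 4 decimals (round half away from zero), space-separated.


-1.2973 0.1081

BᵀP = [-4.0000 -10.0000]
S = R + BᵀPB = [3] + [34.0000] = [37.0000]
BᵀPA = [-48.0000 4.0000]
K = S⁻¹·BᵀPA = [-1.2973 0.1081]
A−BK = [0.7027 -0.8919; 0.1081 0.3243]
AᵀP(A−BK) = [9.7297 -6.8108; -6.8108 9.5676]
P' = Q + AᵀP(A−BK) = [10.2297 -8.3108; -8.3108 18.5676]
tr(P') = 28.7973


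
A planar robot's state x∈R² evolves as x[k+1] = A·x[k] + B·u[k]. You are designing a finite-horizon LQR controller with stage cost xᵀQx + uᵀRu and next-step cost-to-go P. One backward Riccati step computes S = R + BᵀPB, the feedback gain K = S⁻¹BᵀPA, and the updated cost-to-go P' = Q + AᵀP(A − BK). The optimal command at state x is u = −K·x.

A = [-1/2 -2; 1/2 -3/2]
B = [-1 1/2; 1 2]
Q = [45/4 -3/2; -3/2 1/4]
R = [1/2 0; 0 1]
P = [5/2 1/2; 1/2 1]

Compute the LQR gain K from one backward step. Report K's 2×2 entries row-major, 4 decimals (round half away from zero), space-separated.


0.4167 1.0833 0.0000 -1.1887

BᵀP = [-2.0000 0.5000; 2.2500 2.2500]
S = R + BᵀPB = [1/2 0; 0 1] + [2.5000 0.0000; 0.0000 5.6250] = [3.0000 0.0000; 0.0000 6.6250]
BᵀPA = [1.2500 3.2500; 0.0000 -7.8750]
K = S⁻¹·BᵀPA = [0.4167 1.0833; 0.0000 -1.1887]
A−BK = [-0.0833 -0.3223; 0.0833 -0.2060]
AᵀP(A−BK) = [0.1042 0.2708; 0.2708 2.3683]
P' = Q + AᵀP(A−BK) = [11.3542 -1.2292; -1.2292 2.6183]
tr(P') = 13.9725


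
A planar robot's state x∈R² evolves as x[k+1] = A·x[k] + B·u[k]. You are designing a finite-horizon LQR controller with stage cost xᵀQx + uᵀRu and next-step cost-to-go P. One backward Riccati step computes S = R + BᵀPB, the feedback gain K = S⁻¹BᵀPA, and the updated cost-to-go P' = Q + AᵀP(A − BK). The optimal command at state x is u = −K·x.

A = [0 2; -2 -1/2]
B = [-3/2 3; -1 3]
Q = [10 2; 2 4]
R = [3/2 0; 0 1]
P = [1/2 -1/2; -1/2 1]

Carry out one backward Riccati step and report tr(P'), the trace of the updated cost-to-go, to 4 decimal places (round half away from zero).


19.2566

BᵀP = [-0.2500 -0.2500; 0.0000 1.5000]
S = R + BᵀPB = [3/2 0; 0 1] + [0.6250 -1.5000; -1.5000 4.5000] = [2.1250 -1.5000; -1.5000 5.5000]
BᵀPA = [0.5000 -0.3750; -3.0000 -0.7500]
K = S⁻¹·BᵀPA = [-0.1854 -0.3377; -0.5960 -0.2285]
A−BK = [1.5099 2.1788; -0.3974 -0.1523]
AᵀP(A−BK) = [2.3046 2.4834; 2.4834 2.9520]
P' = Q + AᵀP(A−BK) = [12.3046 4.4834; 4.4834 6.9520]
tr(P') = 19.2566


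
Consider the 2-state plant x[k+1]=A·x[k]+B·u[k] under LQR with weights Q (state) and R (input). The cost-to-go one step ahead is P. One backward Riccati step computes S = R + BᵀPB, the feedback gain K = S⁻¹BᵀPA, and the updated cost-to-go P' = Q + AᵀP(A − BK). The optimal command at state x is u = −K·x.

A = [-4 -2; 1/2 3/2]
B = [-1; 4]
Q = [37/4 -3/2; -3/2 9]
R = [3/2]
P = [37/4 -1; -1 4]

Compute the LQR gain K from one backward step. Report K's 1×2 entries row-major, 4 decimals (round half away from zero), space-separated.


BᵀP = [-13.2500 17.0000]
S = R + BᵀPB = [3/2] + [81.2500] = [82.7500]
BᵀPA = [61.5000 52.0000]
K = S⁻¹·BᵀPA = [0.7432 0.6284]
A−BK = [-3.2568 -1.3716; -2.4728 -1.0136]
AᵀP(A−BK) = [107.2931 45.3535; 45.3535 19.3233]
P' = Q + AᵀP(A−BK) = [116.5431 43.8535; 43.8535 28.3233]
tr(P') = 144.8663

0.7432 0.6284


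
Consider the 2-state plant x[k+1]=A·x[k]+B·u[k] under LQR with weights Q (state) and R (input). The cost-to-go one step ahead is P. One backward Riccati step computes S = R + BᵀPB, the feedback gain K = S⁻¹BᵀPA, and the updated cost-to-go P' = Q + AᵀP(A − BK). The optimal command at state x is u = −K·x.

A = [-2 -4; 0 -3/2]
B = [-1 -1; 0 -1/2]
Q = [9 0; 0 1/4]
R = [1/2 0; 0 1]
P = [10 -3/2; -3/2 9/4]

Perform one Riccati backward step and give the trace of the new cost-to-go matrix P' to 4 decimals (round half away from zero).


BᵀP = [-10.0000 1.5000; -9.2500 0.3750]
S = R + BᵀPB = [1/2 0; 0 1] + [10.0000 9.2500; 9.2500 9.0625] = [10.5000 9.2500; 9.2500 10.0625]
BᵀPA = [20.0000 37.7500; 18.5000 36.4375]
K = S⁻¹·BᵀPA = [1.4992 2.1306; 0.4603 1.6625]
A−BK = [-0.0404 -0.2068; 0.2302 -0.6687]
AᵀP(A−BK) = [1.4992 2.1306; 2.1306 6.0529]
P' = Q + AᵀP(A−BK) = [10.4992 2.1306; 2.1306 6.3029]
tr(P') = 16.8021

16.8021


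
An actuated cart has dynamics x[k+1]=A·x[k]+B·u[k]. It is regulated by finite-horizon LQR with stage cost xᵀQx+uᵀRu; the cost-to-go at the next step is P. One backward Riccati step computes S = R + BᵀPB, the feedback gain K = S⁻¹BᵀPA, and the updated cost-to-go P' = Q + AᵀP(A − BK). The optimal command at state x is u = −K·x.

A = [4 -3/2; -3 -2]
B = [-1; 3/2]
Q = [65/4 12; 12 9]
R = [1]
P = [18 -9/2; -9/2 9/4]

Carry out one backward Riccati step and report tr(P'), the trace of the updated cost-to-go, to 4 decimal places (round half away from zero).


51.5200

BᵀP = [-24.7500 7.8750]
S = R + BᵀPB = [1] + [36.5625] = [37.5625]
BᵀPA = [-122.6250 21.3750]
K = S⁻¹·BᵀPA = [-3.2646 0.5691]
A−BK = [0.7354 -0.9309; 1.8968 -2.8536]
AᵀP(A−BK) = [15.9334 -8.9700; -8.9700 10.3365]
P' = Q + AᵀP(A−BK) = [32.1834 3.0300; 3.0300 19.3365]
tr(P') = 51.5200


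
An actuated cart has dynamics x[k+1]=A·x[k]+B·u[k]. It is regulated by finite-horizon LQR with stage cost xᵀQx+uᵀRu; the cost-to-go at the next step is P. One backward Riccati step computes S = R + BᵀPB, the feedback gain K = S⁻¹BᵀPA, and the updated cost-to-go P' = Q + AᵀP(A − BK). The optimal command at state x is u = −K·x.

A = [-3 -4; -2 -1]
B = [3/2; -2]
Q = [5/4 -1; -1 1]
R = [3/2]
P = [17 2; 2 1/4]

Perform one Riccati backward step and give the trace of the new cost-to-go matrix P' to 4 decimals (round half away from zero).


BᵀP = [21.5000 2.5000]
S = R + BᵀPB = [3/2] + [27.2500] = [28.7500]
BᵀPA = [-69.5000 -88.5000]
K = S⁻¹·BᵀPA = [-2.4174 -3.0783]
A−BK = [0.6261 0.6174; -6.8348 -7.1565]
AᵀP(A−BK) = [9.9913 12.5609; 12.5609 15.8239]
P' = Q + AᵀP(A−BK) = [11.2413 11.5609; 11.5609 16.8239]
tr(P') = 28.0652

28.0652


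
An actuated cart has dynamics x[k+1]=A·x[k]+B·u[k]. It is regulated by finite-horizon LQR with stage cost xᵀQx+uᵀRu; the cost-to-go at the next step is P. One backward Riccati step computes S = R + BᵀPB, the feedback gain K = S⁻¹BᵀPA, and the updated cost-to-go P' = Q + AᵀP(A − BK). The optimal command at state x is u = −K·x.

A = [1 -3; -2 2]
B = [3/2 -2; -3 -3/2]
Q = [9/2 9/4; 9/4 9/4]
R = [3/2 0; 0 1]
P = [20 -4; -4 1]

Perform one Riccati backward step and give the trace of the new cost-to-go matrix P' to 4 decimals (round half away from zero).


9.3369

BᵀP = [42.0000 -9.0000; -34.0000 6.5000]
S = R + BᵀPB = [3/2 0; 0 1] + [90.0000 -70.5000; -70.5000 58.2500] = [91.5000 -70.5000; -70.5000 59.2500]
BᵀPA = [60.0000 -144.0000; -47.0000 115.0000]
K = S⁻¹·BᵀPA = [0.5353 -0.9410; -0.1563 0.8213]
A−BK = [-0.1155 0.0540; -0.6284 0.4090]
AᵀP(A−BK) = [0.5353 -0.9410; -0.9410 2.0515]
P' = Q + AᵀP(A−BK) = [5.0353 1.3090; 1.3090 4.3015]
tr(P') = 9.3369


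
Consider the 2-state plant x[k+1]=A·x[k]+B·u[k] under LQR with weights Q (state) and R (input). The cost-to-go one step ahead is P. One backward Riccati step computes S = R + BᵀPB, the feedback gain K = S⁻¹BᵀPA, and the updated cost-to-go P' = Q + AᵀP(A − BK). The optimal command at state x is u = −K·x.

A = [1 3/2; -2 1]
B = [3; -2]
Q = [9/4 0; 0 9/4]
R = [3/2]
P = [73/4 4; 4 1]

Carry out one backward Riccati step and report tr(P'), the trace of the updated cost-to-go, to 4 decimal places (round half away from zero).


6.2041

BᵀP = [46.7500 10.0000]
S = R + BᵀPB = [3/2] + [120.2500] = [121.7500]
BᵀPA = [26.7500 80.1250]
K = S⁻¹·BᵀPA = [0.2197 0.6581]
A−BK = [0.3409 -0.4743; -1.5606 2.3162]
AᵀP(A−BK) = [0.3727 -0.2295; -0.2295 1.3314]
P' = Q + AᵀP(A−BK) = [2.6227 -0.2295; -0.2295 3.5814]
tr(P') = 6.2041


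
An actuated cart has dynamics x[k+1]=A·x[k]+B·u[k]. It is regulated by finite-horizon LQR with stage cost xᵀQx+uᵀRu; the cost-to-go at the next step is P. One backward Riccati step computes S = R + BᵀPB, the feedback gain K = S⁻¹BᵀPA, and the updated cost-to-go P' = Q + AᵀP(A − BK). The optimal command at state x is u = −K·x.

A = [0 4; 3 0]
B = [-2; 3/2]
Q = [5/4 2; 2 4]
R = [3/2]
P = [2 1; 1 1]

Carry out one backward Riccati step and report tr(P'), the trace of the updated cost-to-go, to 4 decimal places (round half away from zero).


28.4674

BᵀP = [-2.5000 -0.5000]
S = R + BᵀPB = [3/2] + [4.2500] = [5.7500]
BᵀPA = [-1.5000 -10.0000]
K = S⁻¹·BᵀPA = [-0.2609 -1.7391]
A−BK = [-0.5217 0.5217; 3.3913 2.6087]
AᵀP(A−BK) = [8.6087 9.3913; 9.3913 14.6087]
P' = Q + AᵀP(A−BK) = [9.8587 11.3913; 11.3913 18.6087]
tr(P') = 28.4674


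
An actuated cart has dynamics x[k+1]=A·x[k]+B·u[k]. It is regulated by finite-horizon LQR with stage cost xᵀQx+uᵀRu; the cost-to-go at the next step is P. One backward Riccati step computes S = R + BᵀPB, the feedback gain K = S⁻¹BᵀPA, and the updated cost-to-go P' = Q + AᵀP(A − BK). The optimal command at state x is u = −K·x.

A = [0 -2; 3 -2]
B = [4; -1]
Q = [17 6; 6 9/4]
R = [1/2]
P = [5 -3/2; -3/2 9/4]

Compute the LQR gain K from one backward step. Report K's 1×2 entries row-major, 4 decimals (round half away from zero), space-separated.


BᵀP = [21.5000 -8.2500]
S = R + BᵀPB = [1/2] + [94.2500] = [94.7500]
BᵀPA = [-24.7500 -26.5000]
K = S⁻¹·BᵀPA = [-0.2612 -0.2797]
A−BK = [1.0449 -0.8813; 2.7388 -2.2797]
AᵀP(A−BK) = [13.7850 -11.4222; -11.4222 9.5884]
P' = Q + AᵀP(A−BK) = [30.7850 -5.4222; -5.4222 11.8384]
tr(P') = 42.6234

-0.2612 -0.2797


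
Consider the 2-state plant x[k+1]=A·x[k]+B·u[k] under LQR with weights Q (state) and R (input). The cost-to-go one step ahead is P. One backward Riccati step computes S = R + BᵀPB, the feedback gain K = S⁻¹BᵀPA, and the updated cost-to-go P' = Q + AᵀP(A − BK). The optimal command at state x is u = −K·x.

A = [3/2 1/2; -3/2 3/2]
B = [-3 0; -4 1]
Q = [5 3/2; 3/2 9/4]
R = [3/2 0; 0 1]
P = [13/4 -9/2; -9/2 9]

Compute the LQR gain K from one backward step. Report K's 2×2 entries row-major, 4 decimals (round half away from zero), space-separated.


BᵀP = [8.2500 -22.5000; -4.5000 9.0000]
S = R + BᵀPB = [3/2 0; 0 1] + [65.2500 -22.5000; -22.5000 9.0000] = [66.7500 -22.5000; -22.5000 10.0000]
BᵀPA = [46.1250 -29.6250; -20.2500 11.2500]
K = S⁻¹·BᵀPA = [0.0349 -0.2674; -1.9465 0.5233]
A−BK = [1.6047 -0.3023; 0.5860 -0.0930]
AᵀP(A−BK) = [6.7866 -1.6308; -1.6308 0.5029]
P' = Q + AᵀP(A−BK) = [11.7866 -0.1308; -0.1308 2.7529]
tr(P') = 14.5395

0.0349 -0.2674 -1.9465 0.5233


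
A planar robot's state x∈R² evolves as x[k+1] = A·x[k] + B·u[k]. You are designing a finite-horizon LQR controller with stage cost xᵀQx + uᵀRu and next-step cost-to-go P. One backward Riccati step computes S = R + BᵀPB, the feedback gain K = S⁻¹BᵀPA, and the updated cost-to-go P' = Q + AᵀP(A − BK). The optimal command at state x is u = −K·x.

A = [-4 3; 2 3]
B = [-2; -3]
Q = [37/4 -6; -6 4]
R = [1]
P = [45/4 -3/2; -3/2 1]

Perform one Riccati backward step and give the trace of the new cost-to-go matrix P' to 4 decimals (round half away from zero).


BᵀP = [-18.0000 0.0000]
S = R + BᵀPB = [1] + [36.0000] = [37.0000]
BᵀPA = [72.0000 -54.0000]
K = S⁻¹·BᵀPA = [1.9459 -1.4595]
A−BK = [-0.1081 0.0811; 7.8378 -1.3784]
AᵀP(A−BK) = [67.8919 -14.9189; -14.9189 4.4392]
P' = Q + AᵀP(A−BK) = [77.1419 -20.9189; -20.9189 8.4392]
tr(P') = 85.5811

85.5811


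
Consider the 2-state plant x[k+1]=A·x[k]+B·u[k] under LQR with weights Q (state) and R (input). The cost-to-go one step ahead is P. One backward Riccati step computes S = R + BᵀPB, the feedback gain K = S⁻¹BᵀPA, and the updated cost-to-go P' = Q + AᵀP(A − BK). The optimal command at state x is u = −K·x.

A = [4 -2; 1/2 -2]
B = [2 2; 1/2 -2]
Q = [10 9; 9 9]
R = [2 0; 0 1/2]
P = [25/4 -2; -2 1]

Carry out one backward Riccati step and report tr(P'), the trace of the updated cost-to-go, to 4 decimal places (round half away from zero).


23.8709

BᵀP = [11.5000 -3.5000; 16.5000 -6.0000]
S = R + BᵀPB = [2 0; 0 1/2] + [21.2500 30.0000; 30.0000 45.0000] = [23.2500 30.0000; 30.0000 45.5000]
BᵀPA = [44.2500 -16.0000; 63.0000 -21.0000]
K = S⁻¹·BᵀPA = [0.7815 -0.6207; 0.8694 -0.0523]
A−BK = [0.6983 -0.6540; 1.8480 -1.7941]
AᵀP(A−BK) = [2.9002 -2.2399; -2.2399 1.9707]
P' = Q + AᵀP(A−BK) = [12.9002 6.7601; 6.7601 10.9707]
tr(P') = 23.8709


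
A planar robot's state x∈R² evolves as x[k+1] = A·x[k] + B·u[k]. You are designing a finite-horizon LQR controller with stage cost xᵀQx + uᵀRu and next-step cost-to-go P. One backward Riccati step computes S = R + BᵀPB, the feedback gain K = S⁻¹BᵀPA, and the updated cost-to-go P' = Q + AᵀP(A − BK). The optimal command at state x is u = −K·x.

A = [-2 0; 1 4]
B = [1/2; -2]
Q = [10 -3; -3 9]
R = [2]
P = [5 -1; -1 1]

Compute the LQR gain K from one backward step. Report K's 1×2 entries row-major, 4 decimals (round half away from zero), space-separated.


-1.2432 -1.0811

BᵀP = [4.5000 -2.5000]
S = R + BᵀPB = [2] + [7.2500] = [9.2500]
BᵀPA = [-11.5000 -10.0000]
K = S⁻¹·BᵀPA = [-1.2432 -1.0811]
A−BK = [-1.3784 0.5405; -1.4865 1.8378]
AᵀP(A−BK) = [10.7027 -0.4324; -0.4324 5.1892]
P' = Q + AᵀP(A−BK) = [20.7027 -3.4324; -3.4324 14.1892]
tr(P') = 34.8919


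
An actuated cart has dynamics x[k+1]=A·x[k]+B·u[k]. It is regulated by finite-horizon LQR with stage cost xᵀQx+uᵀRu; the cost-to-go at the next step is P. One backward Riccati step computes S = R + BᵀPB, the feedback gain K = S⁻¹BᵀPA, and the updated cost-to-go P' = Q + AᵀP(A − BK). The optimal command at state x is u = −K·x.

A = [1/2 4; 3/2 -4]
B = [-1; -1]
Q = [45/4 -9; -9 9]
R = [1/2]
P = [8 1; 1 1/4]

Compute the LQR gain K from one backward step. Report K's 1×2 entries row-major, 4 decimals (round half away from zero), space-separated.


-0.5930 -2.8837

BᵀP = [-9.0000 -1.2500]
S = R + BᵀPB = [1/2] + [10.2500] = [10.7500]
BᵀPA = [-6.3750 -31.0000]
K = S⁻¹·BᵀPA = [-0.5930 -2.8837]
A−BK = [-0.0930 1.1163; 0.9070 -6.8837]
AᵀP(A−BK) = [0.2820 0.1163; 0.1163 10.6047]
P' = Q + AᵀP(A−BK) = [11.5320 -8.8837; -8.8837 19.6047]
tr(P') = 31.1366


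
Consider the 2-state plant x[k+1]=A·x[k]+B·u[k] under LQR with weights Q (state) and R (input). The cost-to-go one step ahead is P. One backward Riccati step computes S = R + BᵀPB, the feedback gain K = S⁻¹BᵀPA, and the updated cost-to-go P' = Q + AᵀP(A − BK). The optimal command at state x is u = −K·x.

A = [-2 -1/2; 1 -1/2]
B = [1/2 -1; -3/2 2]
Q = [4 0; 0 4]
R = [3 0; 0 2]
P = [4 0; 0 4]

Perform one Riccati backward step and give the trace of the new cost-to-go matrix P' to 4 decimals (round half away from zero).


18.0444

BᵀP = [2.0000 -6.0000; -4.0000 8.0000]
S = R + BᵀPB = [3 0; 0 2] + [10.0000 -14.0000; -14.0000 20.0000] = [13.0000 -14.0000; -14.0000 22.0000]
BᵀPA = [-10.0000 2.0000; 16.0000 -2.0000]
K = S⁻¹·BᵀPA = [0.0444 0.1778; 0.7556 0.0222]
A−BK = [-1.2667 -0.5667; -0.4444 -0.2778]
AᵀP(A−BK) = [8.3556 3.4222; 3.4222 1.6889]
P' = Q + AᵀP(A−BK) = [12.3556 3.4222; 3.4222 5.6889]
tr(P') = 18.0444


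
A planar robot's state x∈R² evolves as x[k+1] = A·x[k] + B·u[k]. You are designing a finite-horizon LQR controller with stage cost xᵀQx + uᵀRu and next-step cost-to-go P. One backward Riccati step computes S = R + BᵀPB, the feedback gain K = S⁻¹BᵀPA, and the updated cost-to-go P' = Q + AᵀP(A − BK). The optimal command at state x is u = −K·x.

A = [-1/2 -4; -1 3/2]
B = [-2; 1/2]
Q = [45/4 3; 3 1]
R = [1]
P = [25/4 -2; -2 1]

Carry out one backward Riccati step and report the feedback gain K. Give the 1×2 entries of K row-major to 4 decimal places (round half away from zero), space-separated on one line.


0.0744 2.0083

BᵀP = [-13.5000 4.5000]
S = R + BᵀPB = [1] + [29.2500] = [30.2500]
BᵀPA = [2.2500 60.7500]
K = S⁻¹·BᵀPA = [0.0744 2.0083]
A−BK = [-0.3512 0.0165; -1.0372 0.4959]
AᵀP(A−BK) = [0.3951 -0.0186; -0.0186 4.2479]
P' = Q + AᵀP(A−BK) = [11.6451 2.9814; 2.9814 5.2479]
tr(P') = 16.8931


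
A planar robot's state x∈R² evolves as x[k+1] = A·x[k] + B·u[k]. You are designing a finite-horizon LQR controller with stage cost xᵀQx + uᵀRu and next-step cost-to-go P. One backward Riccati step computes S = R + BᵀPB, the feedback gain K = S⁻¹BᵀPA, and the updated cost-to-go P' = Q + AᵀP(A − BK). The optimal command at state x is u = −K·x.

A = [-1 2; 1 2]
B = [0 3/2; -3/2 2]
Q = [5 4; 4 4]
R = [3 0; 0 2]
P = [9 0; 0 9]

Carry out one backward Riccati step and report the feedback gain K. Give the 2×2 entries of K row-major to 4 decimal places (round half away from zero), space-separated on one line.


BᵀP = [0.0000 -13.5000; 13.5000 18.0000]
S = R + BᵀPB = [3 0; 0 2] + [20.2500 -27.0000; -27.0000 56.2500] = [23.2500 -27.0000; -27.0000 58.2500]
BᵀPA = [-13.5000 -27.0000; 4.5000 63.0000]
K = S⁻¹·BᵀPA = [-1.0633 0.2051; -0.4156 1.1766]
A−BK = [-0.3766 0.2351; 0.2363 -0.0456]
AᵀP(A−BK) = [5.5160 -2.5259; -2.5259 3.4111]
P' = Q + AᵀP(A−BK) = [10.5160 1.4741; 1.4741 7.4111]
tr(P') = 17.9271

-1.0633 0.2051 -0.4156 1.1766


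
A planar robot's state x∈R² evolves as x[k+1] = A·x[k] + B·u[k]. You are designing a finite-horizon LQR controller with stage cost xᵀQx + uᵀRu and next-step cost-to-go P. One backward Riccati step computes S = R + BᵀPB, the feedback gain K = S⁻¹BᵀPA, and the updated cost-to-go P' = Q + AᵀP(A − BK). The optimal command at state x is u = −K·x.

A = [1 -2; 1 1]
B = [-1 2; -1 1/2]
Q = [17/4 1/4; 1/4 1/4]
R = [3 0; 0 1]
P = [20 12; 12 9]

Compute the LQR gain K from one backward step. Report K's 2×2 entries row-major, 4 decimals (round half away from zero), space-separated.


BᵀP = [-32.0000 -21.0000; 46.0000 28.5000]
S = R + BᵀPB = [3 0; 0 1] + [53.0000 -74.5000; -74.5000 106.2500] = [56.0000 -74.5000; -74.5000 107.2500]
BᵀPA = [-53.0000 43.0000; 74.5000 -63.5000]
K = S⁻¹·BᵀPA = [-0.2940 -0.2611; 0.4904 -0.7735]
A−BK = [-0.2748 -0.7142; 0.4608 1.1256]
AᵀP(A−BK) = [0.8821 0.7833; 0.7833 3.1135]
P' = Q + AᵀP(A−BK) = [5.1321 1.0333; 1.0333 3.3635]
tr(P') = 8.4956

-0.2940 -0.2611 0.4904 -0.7735


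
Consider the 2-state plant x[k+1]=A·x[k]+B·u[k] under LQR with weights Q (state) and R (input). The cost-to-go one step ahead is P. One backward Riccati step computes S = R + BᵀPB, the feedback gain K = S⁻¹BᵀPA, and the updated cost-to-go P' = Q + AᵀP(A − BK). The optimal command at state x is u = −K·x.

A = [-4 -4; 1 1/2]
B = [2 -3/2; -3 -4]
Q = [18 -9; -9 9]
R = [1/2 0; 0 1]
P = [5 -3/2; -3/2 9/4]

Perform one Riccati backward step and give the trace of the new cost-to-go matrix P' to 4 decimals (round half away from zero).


30.1900

BᵀP = [14.5000 -9.7500; -1.5000 -6.7500]
S = R + BᵀPB = [1/2 0; 0 1] + [58.2500 17.2500; 17.2500 29.2500] = [58.7500 17.2500; 17.2500 30.2500]
BᵀPA = [-67.7500 -62.8750; -0.7500 2.6250]
K = S⁻¹·BᵀPA = [-1.3764 -1.3160; 0.7601 0.8372]
A−BK = [-0.1072 -0.1120; -0.0888 -0.0991]
AᵀP(A−BK) = [1.5715 1.5910; 1.5910 1.6185]
P' = Q + AᵀP(A−BK) = [19.5715 -7.4090; -7.4090 10.6185]
tr(P') = 30.1900


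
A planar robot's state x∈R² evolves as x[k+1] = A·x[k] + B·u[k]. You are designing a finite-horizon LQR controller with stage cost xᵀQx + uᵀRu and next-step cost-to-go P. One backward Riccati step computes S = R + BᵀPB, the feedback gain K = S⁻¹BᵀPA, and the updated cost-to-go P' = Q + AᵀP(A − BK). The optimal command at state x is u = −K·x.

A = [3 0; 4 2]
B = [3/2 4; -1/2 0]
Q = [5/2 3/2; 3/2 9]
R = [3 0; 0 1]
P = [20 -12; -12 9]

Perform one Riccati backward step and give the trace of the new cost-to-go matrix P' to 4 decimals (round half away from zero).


43.1699

BᵀP = [36.0000 -22.5000; 80.0000 -48.0000]
S = R + BᵀPB = [3 0; 0 1] + [65.2500 144.0000; 144.0000 320.0000] = [68.2500 144.0000; 144.0000 321.0000]
BᵀPA = [18.0000 -45.0000; 48.0000 -96.0000]
K = S⁻¹·BᵀPA = [-0.9674 -0.5298; 0.5835 -0.0614]
A−BK = [2.1171 1.0403; 3.5163 1.7351]
AᵀP(A−BK) = [25.4050 12.4837; 12.4837 6.2649]
P' = Q + AᵀP(A−BK) = [27.9050 13.9837; 13.9837 15.2649]
tr(P') = 43.1699


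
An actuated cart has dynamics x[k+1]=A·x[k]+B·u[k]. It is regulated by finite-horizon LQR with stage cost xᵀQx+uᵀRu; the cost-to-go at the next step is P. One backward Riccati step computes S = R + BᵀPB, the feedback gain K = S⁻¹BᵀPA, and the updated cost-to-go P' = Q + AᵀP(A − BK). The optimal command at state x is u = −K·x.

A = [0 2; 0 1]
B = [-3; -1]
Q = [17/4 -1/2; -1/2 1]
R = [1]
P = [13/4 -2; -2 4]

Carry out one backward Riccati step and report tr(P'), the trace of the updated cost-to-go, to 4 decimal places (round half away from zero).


6.0590

BᵀP = [-7.7500 2.0000]
S = R + BᵀPB = [1] + [21.2500] = [22.2500]
BᵀPA = [0.0000 -13.5000]
K = S⁻¹·BᵀPA = [0.0000 -0.6067]
A−BK = [0.0000 0.1798; 0.0000 0.3933]
AᵀP(A−BK) = [0.0000 0.0000; 0.0000 0.8090]
P' = Q + AᵀP(A−BK) = [4.2500 -0.5000; -0.5000 1.8090]
tr(P') = 6.0590


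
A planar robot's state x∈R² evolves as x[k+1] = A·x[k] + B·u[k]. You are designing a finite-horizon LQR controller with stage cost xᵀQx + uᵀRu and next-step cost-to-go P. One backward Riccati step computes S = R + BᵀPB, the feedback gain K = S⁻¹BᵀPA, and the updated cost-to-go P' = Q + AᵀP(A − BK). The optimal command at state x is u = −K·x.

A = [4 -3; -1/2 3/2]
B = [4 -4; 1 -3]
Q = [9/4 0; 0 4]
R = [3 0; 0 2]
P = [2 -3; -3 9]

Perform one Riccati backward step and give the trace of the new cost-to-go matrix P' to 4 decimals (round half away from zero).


BᵀP = [5.0000 -3.0000; 1.0000 -15.0000]
S = R + BᵀPB = [3 0; 0 2] + [17.0000 -11.0000; -11.0000 41.0000] = [20.0000 -11.0000; -11.0000 43.0000]
BᵀPA = [21.5000 -19.5000; 11.5000 -25.5000]
K = S⁻¹·BᵀPA = [1.4222 -1.5142; 0.6313 -0.9804]
A−BK = [0.8363 -0.8647; -0.0284 0.0731]
AᵀP(A−BK) = [8.4134 -9.4202; -9.4202 10.7233]
P' = Q + AᵀP(A−BK) = [10.6634 -9.4202; -9.4202 14.7233]
tr(P') = 25.3867

25.3867


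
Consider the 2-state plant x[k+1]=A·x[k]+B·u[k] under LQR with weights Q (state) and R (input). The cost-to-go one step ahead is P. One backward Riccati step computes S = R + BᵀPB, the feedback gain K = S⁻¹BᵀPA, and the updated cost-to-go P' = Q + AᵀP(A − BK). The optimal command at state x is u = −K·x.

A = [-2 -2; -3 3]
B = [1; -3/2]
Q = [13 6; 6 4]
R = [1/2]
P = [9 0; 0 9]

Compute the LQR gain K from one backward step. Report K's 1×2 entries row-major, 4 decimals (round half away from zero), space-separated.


BᵀP = [9.0000 -13.5000]
S = R + BᵀPB = [1/2] + [29.2500] = [29.7500]
BᵀPA = [22.5000 -58.5000]
K = S⁻¹·BᵀPA = [0.7563 -1.9664]
A−BK = [-2.7563 -0.0336; -1.8655 0.0504]
AᵀP(A−BK) = [99.9832 -0.7563; -0.7563 1.9664]
P' = Q + AᵀP(A−BK) = [112.9832 5.2437; 5.2437 5.9664]
tr(P') = 118.9496

0.7563 -1.9664


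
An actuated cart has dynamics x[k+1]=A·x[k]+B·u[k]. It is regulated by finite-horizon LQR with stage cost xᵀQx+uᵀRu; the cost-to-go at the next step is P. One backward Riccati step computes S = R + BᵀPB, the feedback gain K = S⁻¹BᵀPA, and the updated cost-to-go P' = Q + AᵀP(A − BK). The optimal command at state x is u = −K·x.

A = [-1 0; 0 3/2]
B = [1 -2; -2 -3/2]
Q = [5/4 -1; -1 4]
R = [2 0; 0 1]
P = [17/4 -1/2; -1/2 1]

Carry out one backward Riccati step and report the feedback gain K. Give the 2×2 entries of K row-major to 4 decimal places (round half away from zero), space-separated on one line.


-0.2308 -0.4208 0.3590 -0.2081

BᵀP = [5.2500 -2.5000; -7.7500 -0.5000]
S = R + BᵀPB = [2 0; 0 1] + [10.2500 -6.7500; -6.7500 16.2500] = [12.2500 -6.7500; -6.7500 17.2500]
BᵀPA = [-5.2500 -3.7500; 7.7500 -0.7500]
K = S⁻¹·BᵀPA = [-0.2308 -0.4208; 0.3590 -0.2081]
A−BK = [-0.0513 0.0045; 0.0769 0.3462]
AᵀP(A−BK) = [0.2564 0.1538; 0.1538 0.5158]
P' = Q + AᵀP(A−BK) = [1.5064 -0.8462; -0.8462 4.5158]
tr(P') = 6.0222


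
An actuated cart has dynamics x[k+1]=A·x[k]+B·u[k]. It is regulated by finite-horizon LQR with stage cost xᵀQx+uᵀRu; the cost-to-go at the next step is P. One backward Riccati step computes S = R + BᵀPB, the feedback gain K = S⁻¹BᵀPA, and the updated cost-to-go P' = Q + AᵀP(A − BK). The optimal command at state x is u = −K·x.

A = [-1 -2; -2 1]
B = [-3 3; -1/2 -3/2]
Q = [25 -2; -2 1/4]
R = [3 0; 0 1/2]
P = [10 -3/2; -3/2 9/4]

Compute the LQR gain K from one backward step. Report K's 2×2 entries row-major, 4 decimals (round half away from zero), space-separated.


0.8392 0.0281 0.5629 -0.6397

BᵀP = [-29.2500 3.3750; 32.2500 -7.8750]
S = R + BᵀPB = [3 0; 0 1/2] + [86.0625 -92.8125; -92.8125 108.5625] = [89.0625 -92.8125; -92.8125 109.0625]
BᵀPA = [22.5000 61.8750; -16.5000 -72.3750]
K = S⁻¹·BᵀPA = [0.8392 0.0281; 0.5629 -0.6397]
A−BK = [-0.1710 0.0034; -0.7360 0.0546]
AᵀP(A−BK) = [3.4051 -0.1876; -0.1876 0.2132]
P' = Q + AᵀP(A−BK) = [28.4051 -2.1876; -2.1876 0.4632]
tr(P') = 28.8683


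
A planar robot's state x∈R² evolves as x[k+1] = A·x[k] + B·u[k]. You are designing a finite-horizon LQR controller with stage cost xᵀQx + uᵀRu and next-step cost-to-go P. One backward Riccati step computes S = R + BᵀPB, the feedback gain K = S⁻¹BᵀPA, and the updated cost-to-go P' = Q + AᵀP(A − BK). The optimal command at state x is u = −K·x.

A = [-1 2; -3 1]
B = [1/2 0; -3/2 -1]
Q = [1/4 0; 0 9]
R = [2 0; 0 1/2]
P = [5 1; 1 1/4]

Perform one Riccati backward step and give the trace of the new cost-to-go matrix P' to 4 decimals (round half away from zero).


BᵀP = [1.0000 0.1250; -1.0000 -0.2500]
S = R + BᵀPB = [2 0; 0 1/2] + [0.3125 -0.1250; -0.1250 0.2500] = [2.3125 -0.1250; -0.1250 0.7500]
BᵀPA = [-1.3750 2.1250; 1.7500 -2.2500]
K = S⁻¹·BᵀPA = [-0.4727 0.7636; 2.2545 -2.8727]
A−BK = [-0.7636 1.6182; -1.4545 -0.7273]
AᵀP(A−BK) = [8.6545 -11.6727; -11.6727 16.1636]
P' = Q + AᵀP(A−BK) = [8.9045 -11.6727; -11.6727 25.1636]
tr(P') = 34.0682

34.0682


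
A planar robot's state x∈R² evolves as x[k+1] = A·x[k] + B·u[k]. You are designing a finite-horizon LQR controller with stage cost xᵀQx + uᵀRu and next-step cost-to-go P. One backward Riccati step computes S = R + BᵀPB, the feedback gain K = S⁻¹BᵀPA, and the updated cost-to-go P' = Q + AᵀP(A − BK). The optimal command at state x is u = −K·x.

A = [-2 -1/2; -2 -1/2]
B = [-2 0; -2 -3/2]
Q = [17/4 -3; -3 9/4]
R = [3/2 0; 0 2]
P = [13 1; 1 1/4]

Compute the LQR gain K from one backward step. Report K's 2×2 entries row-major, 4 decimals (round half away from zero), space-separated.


BᵀP = [-28.0000 -2.5000; -1.5000 -0.3750]
S = R + BᵀPB = [3/2 0; 0 2] + [61.0000 3.7500; 3.7500 0.5625] = [62.5000 3.7500; 3.7500 2.5625]
BᵀPA = [61.0000 15.2500; 3.7500 0.9375]
K = S⁻¹·BᵀPA = [0.9737 0.2434; 0.0385 0.0096]
A−BK = [-0.0526 -0.0132; 0.0051 0.0013]
AᵀP(A−BK) = [1.4605 0.3651; 0.3651 0.0913]
P' = Q + AᵀP(A−BK) = [5.7105 -2.6349; -2.6349 2.3413]
tr(P') = 8.0518

0.9737 0.2434 0.0385 0.0096


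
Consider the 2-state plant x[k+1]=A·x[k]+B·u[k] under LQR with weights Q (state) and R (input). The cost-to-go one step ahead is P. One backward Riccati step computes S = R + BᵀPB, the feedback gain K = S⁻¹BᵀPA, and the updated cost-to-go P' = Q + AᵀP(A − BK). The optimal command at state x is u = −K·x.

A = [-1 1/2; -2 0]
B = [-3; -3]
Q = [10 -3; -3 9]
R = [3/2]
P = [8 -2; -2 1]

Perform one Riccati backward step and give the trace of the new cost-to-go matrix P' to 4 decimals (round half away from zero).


BᵀP = [-18.0000 3.0000]
S = R + BᵀPB = [3/2] + [45.0000] = [46.5000]
BᵀPA = [12.0000 -9.0000]
K = S⁻¹·BᵀPA = [0.2581 -0.1935]
A−BK = [-0.2258 -0.0806; -1.2258 -0.5806]
AᵀP(A−BK) = [0.9032 0.3226; 0.3226 0.2581]
P' = Q + AᵀP(A−BK) = [10.9032 -2.6774; -2.6774 9.2581]
tr(P') = 20.1613

20.1613


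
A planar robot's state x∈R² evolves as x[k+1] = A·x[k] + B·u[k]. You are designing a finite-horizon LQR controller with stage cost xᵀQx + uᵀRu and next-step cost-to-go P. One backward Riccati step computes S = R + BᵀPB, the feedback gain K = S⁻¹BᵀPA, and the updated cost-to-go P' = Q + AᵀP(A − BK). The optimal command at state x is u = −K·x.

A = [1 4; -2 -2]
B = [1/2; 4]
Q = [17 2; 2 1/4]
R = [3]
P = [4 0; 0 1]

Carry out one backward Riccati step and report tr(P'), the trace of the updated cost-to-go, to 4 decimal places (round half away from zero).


91.4500

BᵀP = [2.0000 4.0000]
S = R + BᵀPB = [3] + [17.0000] = [20.0000]
BᵀPA = [-6.0000 0.0000]
K = S⁻¹·BᵀPA = [-0.3000 0.0000]
A−BK = [1.1500 4.0000; -0.8000 -2.0000]
AᵀP(A−BK) = [6.2000 20.0000; 20.0000 68.0000]
P' = Q + AᵀP(A−BK) = [23.2000 22.0000; 22.0000 68.2500]
tr(P') = 91.4500


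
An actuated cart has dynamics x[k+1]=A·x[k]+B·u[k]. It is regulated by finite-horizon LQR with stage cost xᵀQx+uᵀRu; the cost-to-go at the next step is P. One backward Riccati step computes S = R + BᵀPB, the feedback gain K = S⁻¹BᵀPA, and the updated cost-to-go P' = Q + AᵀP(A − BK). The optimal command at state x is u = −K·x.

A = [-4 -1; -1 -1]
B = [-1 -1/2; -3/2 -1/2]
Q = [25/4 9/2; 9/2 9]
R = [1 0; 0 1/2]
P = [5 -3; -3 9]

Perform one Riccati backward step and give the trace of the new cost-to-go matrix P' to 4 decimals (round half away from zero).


BᵀP = [-0.5000 -10.5000; -1.0000 -3.0000]
S = R + BᵀPB = [1 0; 0 1/2] + [16.2500 5.5000; 5.5000 2.0000] = [17.2500 5.5000; 5.5000 2.5000]
BᵀPA = [12.5000 11.0000; 7.0000 4.0000]
K = S⁻¹·BᵀPA = [-0.5631 0.4272; 4.0388 0.6602]
A−BK = [-2.5437 -0.2427; 0.1748 -0.0291]
AᵀP(A−BK) = [43.7670 4.0388; 4.0388 0.6602]
P' = Q + AᵀP(A−BK) = [50.0170 8.5388; 8.5388 9.6602]
tr(P') = 59.6772

59.6772


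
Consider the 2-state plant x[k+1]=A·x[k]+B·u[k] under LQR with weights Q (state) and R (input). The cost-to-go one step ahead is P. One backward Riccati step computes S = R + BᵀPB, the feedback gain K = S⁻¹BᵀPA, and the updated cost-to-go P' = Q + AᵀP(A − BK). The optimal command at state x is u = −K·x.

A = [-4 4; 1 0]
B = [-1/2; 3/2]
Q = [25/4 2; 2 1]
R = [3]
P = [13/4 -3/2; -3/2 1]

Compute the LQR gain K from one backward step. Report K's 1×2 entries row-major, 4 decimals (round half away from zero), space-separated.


BᵀP = [-3.8750 2.2500]
S = R + BᵀPB = [3] + [5.3125] = [8.3125]
BᵀPA = [17.7500 -15.5000]
K = S⁻¹·BᵀPA = [2.1353 -1.8647]
A−BK = [-2.9323 3.0677; -2.2030 2.7970]
AᵀP(A−BK) = [27.0977 -24.9023; -24.9023 23.0977]
P' = Q + AᵀP(A−BK) = [33.3477 -22.9023; -22.9023 24.0977]
tr(P') = 57.4455

2.1353 -1.8647


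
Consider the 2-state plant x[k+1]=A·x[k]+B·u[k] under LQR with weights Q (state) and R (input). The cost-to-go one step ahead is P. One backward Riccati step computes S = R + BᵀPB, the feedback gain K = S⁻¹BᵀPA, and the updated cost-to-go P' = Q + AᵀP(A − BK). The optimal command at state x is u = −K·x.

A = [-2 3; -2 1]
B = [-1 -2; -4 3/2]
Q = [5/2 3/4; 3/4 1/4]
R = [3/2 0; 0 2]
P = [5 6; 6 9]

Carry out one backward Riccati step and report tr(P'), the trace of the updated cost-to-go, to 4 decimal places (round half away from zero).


6.5669

BᵀP = [-29.0000 -42.0000; -1.0000 1.5000]
S = R + BᵀPB = [3/2 0; 0 2] + [197.0000 -5.0000; -5.0000 4.2500] = [198.5000 -5.0000; -5.0000 6.2500]
BᵀPA = [142.0000 -129.0000; -1.0000 -1.5000]
K = S⁻¹·BᵀPA = [0.7260 -0.6694; 0.4208 -0.7755]
A−BK = [-0.4325 0.7795; 0.2727 -0.5143]
AᵀP(A−BK) = [1.3339 -1.7195; -1.7195 2.4830]
P' = Q + AᵀP(A−BK) = [3.8339 -0.9695; -0.9695 2.7330]
tr(P') = 6.5669


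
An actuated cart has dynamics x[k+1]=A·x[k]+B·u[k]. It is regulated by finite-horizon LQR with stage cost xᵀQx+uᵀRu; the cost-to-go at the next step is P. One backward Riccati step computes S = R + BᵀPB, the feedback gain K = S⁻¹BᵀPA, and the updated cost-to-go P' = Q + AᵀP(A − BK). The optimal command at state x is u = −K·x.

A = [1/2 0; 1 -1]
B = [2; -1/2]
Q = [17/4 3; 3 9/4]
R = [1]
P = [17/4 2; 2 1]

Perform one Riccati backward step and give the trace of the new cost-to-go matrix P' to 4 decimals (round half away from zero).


BᵀP = [7.5000 3.5000]
S = R + BᵀPB = [1] + [13.2500] = [14.2500]
BᵀPA = [7.2500 -3.5000]
K = S⁻¹·BᵀPA = [0.5088 -0.2456]
A−BK = [-0.5175 0.4912; 1.2544 -1.1228]
AᵀP(A−BK) = [0.3739 -0.2193; -0.2193 0.1404]
P' = Q + AᵀP(A−BK) = [4.6239 2.7807; 2.7807 2.3904]
tr(P') = 7.0143

7.0143


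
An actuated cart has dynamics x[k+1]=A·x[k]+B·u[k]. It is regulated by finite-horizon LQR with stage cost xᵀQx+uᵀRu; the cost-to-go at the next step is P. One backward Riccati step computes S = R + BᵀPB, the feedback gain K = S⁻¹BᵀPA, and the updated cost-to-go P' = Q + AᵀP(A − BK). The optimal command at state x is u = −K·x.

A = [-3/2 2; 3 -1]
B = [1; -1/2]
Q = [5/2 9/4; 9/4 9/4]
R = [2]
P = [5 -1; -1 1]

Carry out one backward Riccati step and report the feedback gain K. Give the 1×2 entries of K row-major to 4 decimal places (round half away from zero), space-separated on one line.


-1.5455 1.5152

BᵀP = [5.5000 -1.5000]
S = R + BᵀPB = [2] + [6.2500] = [8.2500]
BᵀPA = [-12.7500 12.5000]
K = S⁻¹·BᵀPA = [-1.5455 1.5152]
A−BK = [0.0455 0.4848; 2.2273 -0.2424]
AᵀP(A−BK) = [9.5455 -6.1818; -6.1818 6.0606]
P' = Q + AᵀP(A−BK) = [12.0455 -3.9318; -3.9318 8.3106]
tr(P') = 20.3561


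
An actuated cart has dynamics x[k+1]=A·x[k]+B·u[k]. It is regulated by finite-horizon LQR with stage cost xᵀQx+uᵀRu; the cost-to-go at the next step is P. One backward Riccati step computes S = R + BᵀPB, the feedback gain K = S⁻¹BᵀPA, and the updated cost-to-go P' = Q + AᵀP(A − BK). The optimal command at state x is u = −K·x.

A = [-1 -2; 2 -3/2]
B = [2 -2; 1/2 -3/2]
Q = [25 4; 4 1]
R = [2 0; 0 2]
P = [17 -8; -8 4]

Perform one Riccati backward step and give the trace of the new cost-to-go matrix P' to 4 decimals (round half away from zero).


30.4130

BᵀP = [30.0000 -14.0000; -22.0000 10.0000]
S = R + BᵀPB = [2 0; 0 2] + [53.0000 -39.0000; -39.0000 29.0000] = [55.0000 -39.0000; -39.0000 31.0000]
BᵀPA = [-58.0000 -39.0000; 42.0000 29.0000]
K = S⁻¹·BᵀPA = [-0.8696 -0.4239; 0.2609 0.4022]
A−BK = [1.2609 -0.3478; 2.8261 -0.6848]
AᵀP(A−BK) = [3.6087 0.5217; 0.5217 0.8043]
P' = Q + AᵀP(A−BK) = [28.6087 4.5217; 4.5217 1.8043]
tr(P') = 30.4130


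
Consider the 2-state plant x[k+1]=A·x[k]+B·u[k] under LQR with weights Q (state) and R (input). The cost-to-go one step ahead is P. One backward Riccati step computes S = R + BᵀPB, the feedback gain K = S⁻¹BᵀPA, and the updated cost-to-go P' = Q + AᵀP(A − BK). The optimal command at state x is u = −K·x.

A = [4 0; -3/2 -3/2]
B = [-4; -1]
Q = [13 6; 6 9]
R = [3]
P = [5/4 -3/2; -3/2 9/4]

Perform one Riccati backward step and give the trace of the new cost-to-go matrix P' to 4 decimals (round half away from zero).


BᵀP = [-3.5000 3.7500]
S = R + BᵀPB = [3] + [10.2500] = [13.2500]
BᵀPA = [-19.6250 -5.6250]
K = S⁻¹·BᵀPA = [-1.4811 -0.4245]
A−BK = [-1.9245 -1.6981; -2.9811 -1.9245]
AᵀP(A−BK) = [13.9953 5.7311; 5.7311 2.6745]
P' = Q + AᵀP(A−BK) = [26.9953 11.7311; 11.7311 11.6745]
tr(P') = 38.6698

38.6698
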